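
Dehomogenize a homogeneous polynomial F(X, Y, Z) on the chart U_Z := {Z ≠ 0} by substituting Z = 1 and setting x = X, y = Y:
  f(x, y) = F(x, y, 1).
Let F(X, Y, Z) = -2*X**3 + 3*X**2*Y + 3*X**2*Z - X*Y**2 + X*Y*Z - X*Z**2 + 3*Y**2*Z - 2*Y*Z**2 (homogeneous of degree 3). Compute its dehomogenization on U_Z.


f(x, y) = -2*x**3 + 3*x**2*y + 3*x**2 - x*y**2 + x*y - x + 3*y**2 - 2*y

On U_Z we set Z = 1. Each monomial c·X^i·Y^j·Z^k in F becomes c·x^i·y^j·1^k = c·x^i·y^j.
Substituting Z = 1: F(X, Y, 1) = -2*x**3 + 3*x**2*y + 3*x**2 - x*y**2 + x*y - x + 3*y**2 - 2*y.
Note: deg(f) ≤ deg(F) = 3; strict inequality happens when F is divisible by Z (lost terms).


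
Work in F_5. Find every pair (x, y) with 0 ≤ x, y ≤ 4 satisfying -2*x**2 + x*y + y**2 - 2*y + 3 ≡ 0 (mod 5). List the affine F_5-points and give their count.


Affine F_5-points: {(2, 0), (3, 0), (3, 4), (4, 4)}; count = 4.

For each of the 25 pairs (x, y) ∈ F_5², evaluate f(x, y) mod 5. Record the zeros.
  x = 0: [0↦3, 1↦2, 2↦3, 3↦1, 4↦1]  zeros at y ∈ ∅
  x = 1: [0↦1, 1↦1, 2↦3, 3↦2, 4↦3]  zeros at y ∈ ∅
  x = 2: [0↦0, 1↦1, 2↦4, 3↦4, 4↦1]  zeros at y ∈ {0}
  x = 3: [0↦0, 1↦2, 2↦1, 3↦2, 4↦0]  zeros at y ∈ {0, 4}
  x = 4: [0↦1, 1↦4, 2↦4, 3↦1, 4↦0]  zeros at y ∈ {4}
Collecting zeros: affine points = {(2, 0), (3, 0), (3, 4), (4, 4)}.
Total count |C(F_5)_aff| = 4.


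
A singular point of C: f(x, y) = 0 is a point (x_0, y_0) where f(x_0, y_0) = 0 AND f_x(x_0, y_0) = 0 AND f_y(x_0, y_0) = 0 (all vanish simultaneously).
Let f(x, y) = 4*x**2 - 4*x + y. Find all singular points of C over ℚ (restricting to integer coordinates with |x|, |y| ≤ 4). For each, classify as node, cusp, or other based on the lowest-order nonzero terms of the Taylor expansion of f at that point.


No singular points in the scanned grid; C is smooth there.

Compute partial derivatives:
  f_x = 8*x - 4.
  f_y = 1.
f_y = 1 is a nonzero constant, so f_y never vanishes: no point (x, y) can satisfy f = f_x = f_y = 0. In particular no (x, y) ∈ {−4, ..., 4}² is singular; the curve is smooth.


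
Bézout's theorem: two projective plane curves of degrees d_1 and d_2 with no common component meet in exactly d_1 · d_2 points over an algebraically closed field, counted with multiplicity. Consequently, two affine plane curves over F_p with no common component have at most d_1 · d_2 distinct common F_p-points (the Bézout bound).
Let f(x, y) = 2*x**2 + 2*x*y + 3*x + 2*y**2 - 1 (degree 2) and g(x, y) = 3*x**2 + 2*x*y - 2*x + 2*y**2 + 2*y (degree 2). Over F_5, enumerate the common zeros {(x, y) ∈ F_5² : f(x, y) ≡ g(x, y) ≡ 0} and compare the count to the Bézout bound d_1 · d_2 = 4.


Common zeros: ∅; count = 0; Bézout bound = 4.

deg(f) = 2, deg(g) = 2, so Bézout bound = 4.
Scan x ∈ F_5. For each x, list the y ∈ F_5 with f(x, y) ≡ 0 and those with g(x, y) ≡ 0 (mod 5); the common zeros in that column are the intersection.
  x = 0: f ≡ 0 at y ∈ ∅; g ≡ 0 at y ∈ {0, 4}; common: ∅.
  x = 1: f ≡ 0 at y ∈ ∅; g ≡ 0 at y ∈ ∅; common: ∅.
  x = 2: f ≡ 0 at y ∈ ∅; g ≡ 0 at y ∈ ∅; common: ∅.
  x = 3: f ≡ 0 at y ∈ ∅; g ≡ 0 at y ∈ {2, 4}; common: ∅.
  x = 4: f ≡ 0 at y ∈ {3}; g ≡ 0 at y ∈ {0}; common: ∅.
Collecting: common zeros = ∅, so the count is 0.
Comparison with the Bézout bound: 0 ≤ 4 = deg(f)·deg(g), as expected for curves with no common component (the affine F_5-count falls short of the bound because intersections may lie at infinity, over extension fields, or carry multiplicity).


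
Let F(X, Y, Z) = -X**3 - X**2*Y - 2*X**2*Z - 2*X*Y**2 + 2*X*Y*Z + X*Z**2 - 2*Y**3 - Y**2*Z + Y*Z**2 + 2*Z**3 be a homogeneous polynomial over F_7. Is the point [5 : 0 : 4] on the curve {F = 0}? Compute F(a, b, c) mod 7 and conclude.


F(5,0,4) ≡ 2 (mod 7); P is NOT on the curve.

Evaluate F(5, 0, 4) term-by-term (mod 7).
  -X**3 ↦ -1·125·1·1 = -125
  -X**2*Y ↦ -1·25·0·1 = 0
  -2*X**2*Z ↦ -2·25·1·4 = -200
  -2*X*Y**2 ↦ -2·5·0·1 = 0
  2*X*Y*Z ↦ 2·5·0·4 = 0
  X*Z**2 ↦ 1·5·1·16 = 80
  -2*Y**3 ↦ -2·1·0·1 = 0
  -Y**2*Z ↦ -1·1·0·4 = 0
  Y*Z**2 ↦ 1·1·0·16 = 0
  2*Z**3 ↦ 2·1·1·64 = 128
Sum: F(5, 0, 4) = (-125) + (0) + (-200) + (0) + (0) + (80) + (0) + (0) + (0) + (128) = -117.
Reducing mod 7: -117 ≡ 2 (mod 7).
Since F(a, b, c) ≡ 2 ≠ 0 (mod 7), P does NOT lie on the curve.


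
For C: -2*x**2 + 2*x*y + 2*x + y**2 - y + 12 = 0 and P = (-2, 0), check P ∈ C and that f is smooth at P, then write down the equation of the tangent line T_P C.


Tangent line at P: 10*x - 5*y + 20 = 0.

Step 1: f(-2, 0) = 0, so P lies on C.
Step 2: partial derivatives
  f_x(x, y) = -4*x + 2*y + 2, f_y(x, y) = 2*x + 2*y - 1.
  f_x(P) = 10, f_y(P) = -5 (gradient nonzero, so P is smooth).
Step 3: tangent line at P: 10·(x − -2) + -5·(y − 0) = 0.
Expanding: 10*x - 5*y + 20 = 0.


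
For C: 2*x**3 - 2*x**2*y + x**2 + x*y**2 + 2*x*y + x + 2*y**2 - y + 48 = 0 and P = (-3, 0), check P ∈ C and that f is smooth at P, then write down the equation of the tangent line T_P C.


Tangent line at P: 49*x - 25*y + 147 = 0.

Step 1: f(-3, 0) = 0, so P lies on C.
Step 2: partial derivatives
  f_x(x, y) = 6*x**2 - 4*x*y + 2*x + y**2 + 2*y + 1, f_y(x, y) = -2*x**2 + 2*x*y + 2*x + 4*y - 1.
  f_x(P) = 49, f_y(P) = -25 (gradient nonzero, so P is smooth).
Step 3: tangent line at P: 49·(x − -3) + -25·(y − 0) = 0.
Expanding: 49*x - 25*y + 147 = 0.


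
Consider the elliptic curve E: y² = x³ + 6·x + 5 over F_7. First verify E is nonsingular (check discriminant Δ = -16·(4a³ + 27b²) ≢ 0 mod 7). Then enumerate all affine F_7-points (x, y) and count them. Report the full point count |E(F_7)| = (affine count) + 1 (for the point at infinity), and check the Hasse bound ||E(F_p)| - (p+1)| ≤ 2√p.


Affine points = {(2, 2), (2, 5), (3, 1), (3, 6), (4, 3), (4, 4)}; affine count = 6; |E(F_7)| = 7.

Discriminant check: Δ ∝ 4a³ + 27b² = 4·6³ + 27·5² = 4·216 + 27·25 ≡ 6 (mod 7). Nonzero ⇒ E is nonsingular.
For each x ∈ F_7, compute rhs = x³ + 6·x + 5 mod 7, then count y ∈ F_7 with y² ≡ rhs.
  x = 0: rhs = 5, matching y values: none (0 points).
  x = 1: rhs = 5, matching y values: none (0 points).
  x = 2: rhs = 4, matching y values: 2, 5 (2 points).
  x = 3: rhs = 1, matching y values: 1, 6 (2 points).
  x = 4: rhs = 2, matching y values: 3, 4 (2 points).
  x = 5: rhs = 6, matching y values: none (0 points).
  x = 6: rhs = 5, matching y values: none (0 points).
Total affine count: 6.
Full point count |E(F_7)| = 6 + 1 = 7.
Hasse bound: |7 − (7+1)| = |-1| = 1 ≤ 2√7 ≈ 5.2915 ✓.


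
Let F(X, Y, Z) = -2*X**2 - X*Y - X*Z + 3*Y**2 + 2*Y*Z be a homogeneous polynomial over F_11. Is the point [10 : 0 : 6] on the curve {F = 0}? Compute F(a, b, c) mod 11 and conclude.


F(10,0,6) ≡ 4 (mod 11); P is NOT on the curve.

Evaluate F(10, 0, 6) term-by-term (mod 11).
  -2*X**2 ↦ -2·100·1·1 = -200
  -X*Y ↦ -1·10·0·1 = 0
  -X*Z ↦ -1·10·1·6 = -60
  3*Y**2 ↦ 3·1·0·1 = 0
  2*Y*Z ↦ 2·1·0·6 = 0
Sum: F(10, 0, 6) = (-200) + (0) + (-60) + (0) + (0) = -260.
Reducing mod 11: -260 ≡ 4 (mod 11).
Since F(a, b, c) ≡ 4 ≠ 0 (mod 11), P does NOT lie on the curve.


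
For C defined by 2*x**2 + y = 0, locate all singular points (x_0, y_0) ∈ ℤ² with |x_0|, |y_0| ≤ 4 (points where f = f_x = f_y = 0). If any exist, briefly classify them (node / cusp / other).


No singular points in the scanned grid; C is smooth there.

Compute partial derivatives:
  f_x = 4*x.
  f_y = 1.
f_y = 1 is a nonzero constant, so f_y never vanishes: no point (x, y) can satisfy f = f_x = f_y = 0. In particular no (x, y) ∈ {−4, ..., 4}² is singular; the curve is smooth.


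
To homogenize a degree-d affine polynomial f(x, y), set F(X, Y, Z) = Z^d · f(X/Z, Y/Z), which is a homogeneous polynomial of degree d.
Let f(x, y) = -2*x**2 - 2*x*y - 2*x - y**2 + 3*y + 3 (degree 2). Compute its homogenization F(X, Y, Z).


F(X, Y, Z) = -2*X**2 - 2*X*Y - 2*X*Z - Y**2 + 3*Y*Z + 3*Z**2

deg(f) = 2.
Substitute x = X/Z, y = Y/Z into f, then multiply by Z^2.
  monomial -2·x^2·y^0 ↦ -2·X^2·Y^0·Z^0.
  monomial -2·x^1·y^1 ↦ -2·X^1·Y^1·Z^0.
  monomial -2·x^1·y^0 ↦ -2·X^1·Y^0·Z^1.
  monomial -1·x^0·y^2 ↦ -1·X^0·Y^2·Z^0.
  monomial 3·x^0·y^1 ↦ 3·X^0·Y^1·Z^1.
  monomial 3·x^0·y^0 ↦ 3·X^0·Y^0·Z^2.
Collecting: F(X, Y, Z) = -2*X**2 - 2*X*Y - 2*X*Z - Y**2 + 3*Y*Z + 3*Z**2.


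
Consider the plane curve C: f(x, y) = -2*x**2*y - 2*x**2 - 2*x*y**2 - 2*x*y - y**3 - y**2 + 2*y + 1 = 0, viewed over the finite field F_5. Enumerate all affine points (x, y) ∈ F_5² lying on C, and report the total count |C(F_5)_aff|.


Affine F_5-points: {(1, 2), (2, 2)}; count = 2.

For each of the 25 pairs (x, y) ∈ F_5², evaluate f(x, y) mod 5. Record the zeros.
  x = 0: [0↦1, 1↦1, 2↦3, 3↦1, 4↦4]  zeros at y ∈ ∅
  x = 1: [0↦4, 1↦3, 2↦0, 3↦4, 4↦4]  zeros at y ∈ {2}
  x = 2: [0↦3, 1↦2, 2↦0, 3↦1, 4↦4]  zeros at y ∈ {2}
  x = 3: [0↦3, 1↦3, 2↦3, 3↦2, 4↦4]  zeros at y ∈ ∅
  x = 4: [0↦4, 1↦1, 2↦4, 3↦2, 4↦4]  zeros at y ∈ ∅
Collecting zeros: affine points = {(1, 2), (2, 2)}.
Total count |C(F_5)_aff| = 2.


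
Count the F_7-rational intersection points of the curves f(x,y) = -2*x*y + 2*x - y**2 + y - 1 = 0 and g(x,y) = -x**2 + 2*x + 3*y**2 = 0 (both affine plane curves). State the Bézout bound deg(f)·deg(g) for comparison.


Common zeros: {(6, 6)}; count = 1; Bézout bound = 4.

deg(f) = 2, deg(g) = 2, so Bézout bound = 4.
Scan x ∈ F_7. For each x, list the y ∈ F_7 with f(x, y) ≡ 0 and those with g(x, y) ≡ 0 (mod 7); the common zeros in that column are the intersection.
  x = 0: f ≡ 0 at y ∈ {3, 5}; g ≡ 0 at y ∈ {0}; common: ∅.
  x = 1: f ≡ 0 at y ∈ ∅; g ≡ 0 at y ∈ {3, 4}; common: ∅.
  x = 2: f ≡ 0 at y ∈ {2}; g ≡ 0 at y ∈ {0}; common: ∅.
  x = 3: f ≡ 0 at y ∈ ∅; g ≡ 0 at y ∈ {1, 6}; common: ∅.
  x = 4: f ≡ 0 at y ∈ {0}; g ≡ 0 at y ∈ ∅; common: ∅.
  x = 5: f ≡ 0 at y ∈ ∅; g ≡ 0 at y ∈ ∅; common: ∅.
  x = 6: f ≡ 0 at y ∈ {4, 6}; g ≡ 0 at y ∈ {1, 6}; common: {6}.
Collecting: common zeros = {(6, 6)}, so the count is 1.
Comparison with the Bézout bound: 1 ≤ 4 = deg(f)·deg(g), as expected for curves with no common component (the affine F_7-count falls short of the bound because intersections may lie at infinity, over extension fields, or carry multiplicity).


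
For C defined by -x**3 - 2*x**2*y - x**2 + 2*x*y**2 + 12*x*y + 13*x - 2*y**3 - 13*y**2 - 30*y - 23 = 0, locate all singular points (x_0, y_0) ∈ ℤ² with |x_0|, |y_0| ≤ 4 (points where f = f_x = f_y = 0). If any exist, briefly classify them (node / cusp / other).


Singular points: {(1, -2)}; classification: cusp.

Compute partial derivatives:
  f_x = -3*x**2 - 4*x*y - 2*x + 2*y**2 + 12*y + 13.
  f_y = -2*x**2 + 4*x*y + 12*x - 6*y**2 - 26*y - 30.
Scan x_0 ∈ {−4, ..., 4}. For each x_0, f_y(x_0, y) is a polynomial in y; find its integer roots y ∈ {−4, ..., 4}, then test f_x and f at those candidates.
  x = -4: f_y(-4, y) = -6*y**2 - 42*y - 110; no integer root y with |y| ≤ 4.
  x = -3: f_y(-3, y) = -6*y**2 - 38*y - 84; no integer root y with |y| ≤ 4.
  x = -2: f_y(-2, y) = -6*y**2 - 34*y - 62; no integer root y with |y| ≤ 4.
  x = -1: f_y(-1, y) = -6*y**2 - 30*y - 44; no integer root y with |y| ≤ 4.
  x = 0: f_y(0, y) = -6*y**2 - 26*y - 30; no integer root y with |y| ≤ 4.
  x = 1: f_y(1, y) = -6*y**2 - 22*y - 20; vanishes at y ∈ {-2}. (1, -2): f_x = 0, f = 0 — SINGULAR.
  x = 2: f_y(2, y) = -6*y**2 - 18*y - 14; no integer root y with |y| ≤ 4.
  x = 3: f_y(3, y) = -6*y**2 - 14*y - 12; no integer root y with |y| ≤ 4.
  x = 4: f_y(4, y) = -6*y**2 - 10*y - 14; no integer root y with |y| ≤ 4.
Only singular point on the grid: (1, -2).
Classify: substitute x = 1 + u, y = -2 + v and expand: f = -u**3 - 2*u**2*v + 2*u*v**2 - 2*v**3 + v**2.
No constant or linear terms (consistent with a singular point). Quadratic part: v**2. Cubic part: -u**3 - 2*u**2*v + 2*u*v**2 - 2*v**3.
The quadratic part v**2 is a perfect square, so there is a single (double) tangent line v = 0, i.e. y = -2. Restricting the cubic part to that line (v = 0) leaves -u**3 ≠ 0, so f is not divisible by v and the branch is v² ≈ u**3 to lowest order — this is a cusp.
Classification: cusp.


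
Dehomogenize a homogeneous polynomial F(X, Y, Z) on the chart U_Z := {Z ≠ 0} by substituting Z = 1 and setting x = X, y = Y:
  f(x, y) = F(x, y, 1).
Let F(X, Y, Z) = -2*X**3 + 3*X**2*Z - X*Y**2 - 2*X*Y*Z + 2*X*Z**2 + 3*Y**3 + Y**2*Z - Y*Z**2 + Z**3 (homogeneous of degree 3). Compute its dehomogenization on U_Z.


f(x, y) = -2*x**3 + 3*x**2 - x*y**2 - 2*x*y + 2*x + 3*y**3 + y**2 - y + 1

On U_Z we set Z = 1. Each monomial c·X^i·Y^j·Z^k in F becomes c·x^i·y^j·1^k = c·x^i·y^j.
Substituting Z = 1: F(X, Y, 1) = -2*x**3 + 3*x**2 - x*y**2 - 2*x*y + 2*x + 3*y**3 + y**2 - y + 1.
Note: deg(f) ≤ deg(F) = 3; strict inequality happens when F is divisible by Z (lost terms).


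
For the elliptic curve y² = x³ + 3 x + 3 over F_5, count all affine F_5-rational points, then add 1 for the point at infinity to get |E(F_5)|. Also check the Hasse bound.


Affine points = {(3, 2), (3, 3), (4, 2), (4, 3)}; affine count = 4; |E(F_5)| = 5.

Discriminant check: Δ ∝ 4a³ + 27b² = 4·3³ + 27·3² = 4·27 + 27·9 ≡ 1 (mod 5). Nonzero ⇒ E is nonsingular.
For each x ∈ F_5, compute rhs = x³ + 3·x + 3 mod 5, then count y ∈ F_5 with y² ≡ rhs.
  x = 0: rhs = 3, matching y values: none (0 points).
  x = 1: rhs = 2, matching y values: none (0 points).
  x = 2: rhs = 2, matching y values: none (0 points).
  x = 3: rhs = 4, matching y values: 2, 3 (2 points).
  x = 4: rhs = 4, matching y values: 2, 3 (2 points).
Total affine count: 4.
Full point count |E(F_5)| = 4 + 1 = 5.
Hasse bound: |5 − (5+1)| = |-1| = 1 ≤ 2√5 ≈ 4.4721 ✓.


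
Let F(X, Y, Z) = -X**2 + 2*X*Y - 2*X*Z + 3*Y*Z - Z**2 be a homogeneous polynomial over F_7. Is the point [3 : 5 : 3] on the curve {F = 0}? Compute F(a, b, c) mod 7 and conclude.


F(3,5,3) ≡ 4 (mod 7); P is NOT on the curve.

Evaluate F(3, 5, 3) term-by-term (mod 7).
  -X**2 ↦ -1·9·1·1 = -9
  2*X*Y ↦ 2·3·5·1 = 30
  -2*X*Z ↦ -2·3·1·3 = -18
  3*Y*Z ↦ 3·1·5·3 = 45
  -Z**2 ↦ -1·1·1·9 = -9
Sum: F(3, 5, 3) = (-9) + (30) + (-18) + (45) + (-9) = 39.
Reducing mod 7: 39 ≡ 4 (mod 7).
Since F(a, b, c) ≡ 4 ≠ 0 (mod 7), P does NOT lie on the curve.


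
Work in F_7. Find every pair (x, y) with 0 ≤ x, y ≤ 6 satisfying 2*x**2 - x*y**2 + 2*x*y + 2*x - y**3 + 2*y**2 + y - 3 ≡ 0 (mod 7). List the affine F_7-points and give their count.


Affine F_7-points: {(1, 4), (1, 5), (1, 6), (2, 4), (2, 5), (3, 0), (3, 6)}; count = 7.

For each of the 49 pairs (x, y) ∈ F_7², evaluate f(x, y) mod 7. Record the zeros.
  x = 0: [0↦4, 1↦6, 2↦6, 3↦5, 4↦4, 5↦4, 6↦6]  zeros at y ∈ ∅
  x = 1: [0↦1, 1↦4, 2↦3, 3↦6, 4↦0, 5↦0, 6↦0]  zeros at y ∈ {4, 5, 6}
  x = 2: [0↦2, 1↦6, 2↦4, 3↦4, 4↦0, 5↦0, 6↦5]  zeros at y ∈ {4, 5}
  x = 3: [0↦0, 1↦5, 2↦2, 3↦6, 4↦4, 5↦4, 6↦0]  zeros at y ∈ {0, 6}
  x = 4: [0↦2, 1↦1, 2↦4, 3↦5, 4↦5, 5↦5, 6↦6]  zeros at y ∈ ∅
  x = 5: [0↦1, 1↦1, 2↦3, 3↦1, 4↦3, 5↦3, 6↦2]  zeros at y ∈ ∅
  x = 6: [0↦4, 1↦5, 2↦6, 3↦1, 4↦5, 5↦5, 6↦2]  zeros at y ∈ ∅
Collecting zeros: affine points = {(1, 4), (1, 5), (1, 6), (2, 4), (2, 5), (3, 0), (3, 6)}.
Total count |C(F_7)_aff| = 7.


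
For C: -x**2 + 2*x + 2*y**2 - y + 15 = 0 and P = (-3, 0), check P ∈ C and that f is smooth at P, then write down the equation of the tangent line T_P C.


Tangent line at P: 8*x - y + 24 = 0.

Step 1: f(-3, 0) = 0, so P lies on C.
Step 2: partial derivatives
  f_x(x, y) = 2 - 2*x, f_y(x, y) = 4*y - 1.
  f_x(P) = 8, f_y(P) = -1 (gradient nonzero, so P is smooth).
Step 3: tangent line at P: 8·(x − -3) + -1·(y − 0) = 0.
Expanding: 8*x - y + 24 = 0.


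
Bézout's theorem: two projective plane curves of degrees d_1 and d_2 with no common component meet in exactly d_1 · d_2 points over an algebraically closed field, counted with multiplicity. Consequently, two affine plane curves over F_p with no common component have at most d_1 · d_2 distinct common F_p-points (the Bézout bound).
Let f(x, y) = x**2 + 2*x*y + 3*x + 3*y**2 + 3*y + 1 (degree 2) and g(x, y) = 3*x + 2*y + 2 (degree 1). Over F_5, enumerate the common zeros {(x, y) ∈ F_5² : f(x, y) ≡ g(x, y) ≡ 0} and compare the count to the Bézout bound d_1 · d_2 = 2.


Common zeros: {(1, 0)}; count = 1; Bézout bound = 2.

deg(f) = 2, deg(g) = 1, so Bézout bound = 2.
Scan x ∈ F_5. For each x, list the y ∈ F_5 with f(x, y) ≡ 0 and those with g(x, y) ≡ 0 (mod 5); the common zeros in that column are the intersection.
  x = 0: f ≡ 0 at y ∈ ∅; g ≡ 0 at y ∈ {4}; common: ∅.
  x = 1: f ≡ 0 at y ∈ {0}; g ≡ 0 at y ∈ {0}; common: {0}.
  x = 2: f ≡ 0 at y ∈ ∅; g ≡ 0 at y ∈ {1}; common: ∅.
  x = 3: f ≡ 0 at y ∈ ∅; g ≡ 0 at y ∈ {2}; common: ∅.
  x = 4: f ≡ 0 at y ∈ ∅; g ≡ 0 at y ∈ {3}; common: ∅.
Collecting: common zeros = {(1, 0)}, so the count is 1.
Comparison with the Bézout bound: 1 ≤ 2 = deg(f)·deg(g), as expected for curves with no common component (the affine F_5-count falls short of the bound because intersections may lie at infinity, over extension fields, or carry multiplicity).


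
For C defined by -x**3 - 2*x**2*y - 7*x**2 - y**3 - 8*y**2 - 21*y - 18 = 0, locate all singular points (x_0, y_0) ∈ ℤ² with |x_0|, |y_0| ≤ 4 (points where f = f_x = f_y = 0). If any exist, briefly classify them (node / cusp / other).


Singular points: {(0, -3)}; classification: node.

Compute partial derivatives:
  f_x = -3*x**2 - 4*x*y - 14*x.
  f_y = -2*x**2 - 3*y**2 - 16*y - 21.
Scan x_0 ∈ {−4, ..., 4}. For each x_0, f_y(x_0, y) is a polynomial in y; find its integer roots y ∈ {−4, ..., 4}, then test f_x and f at those candidates.
  x = -4: f_y(-4, y) = -3*y**2 - 16*y - 53; no integer root y with |y| ≤ 4.
  x = -3: f_y(-3, y) = -3*y**2 - 16*y - 39; no integer root y with |y| ≤ 4.
  x = -2: f_y(-2, y) = -3*y**2 - 16*y - 29; no integer root y with |y| ≤ 4.
  x = -1: f_y(-1, y) = -3*y**2 - 16*y - 23; no integer root y with |y| ≤ 4.
  x = 0: f_y(0, y) = -3*y**2 - 16*y - 21; vanishes at y ∈ {-3}. (0, -3): f_x = 0, f = 0 — SINGULAR.
  x = 1: f_y(1, y) = -3*y**2 - 16*y - 23; no integer root y with |y| ≤ 4.
  x = 2: f_y(2, y) = -3*y**2 - 16*y - 29; no integer root y with |y| ≤ 4.
  x = 3: f_y(3, y) = -3*y**2 - 16*y - 39; no integer root y with |y| ≤ 4.
  x = 4: f_y(4, y) = -3*y**2 - 16*y - 53; no integer root y with |y| ≤ 4.
Only singular point on the grid: (0, -3).
Classify: substitute x = 0 + u, y = -3 + v and expand: f = -u**3 - 2*u**2*v - u**2 - v**3 + v**2.
No constant or linear terms (consistent with a singular point). Quadratic part: -u**2 + v**2. Cubic part: -u**3 - 2*u**2*v - v**3.
The quadratic part v**2 - u**2 = (v − u)(v + u) splits into two distinct linear factors, so there are two distinct tangent lines y − -3 = ±(x − 0) — this is a node (ordinary double point).
Classification: node.


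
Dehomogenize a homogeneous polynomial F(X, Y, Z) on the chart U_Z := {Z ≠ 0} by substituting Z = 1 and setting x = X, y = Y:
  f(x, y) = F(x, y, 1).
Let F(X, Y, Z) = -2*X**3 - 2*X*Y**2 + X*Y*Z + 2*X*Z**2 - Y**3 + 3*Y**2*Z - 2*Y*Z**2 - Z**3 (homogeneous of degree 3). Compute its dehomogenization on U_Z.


f(x, y) = -2*x**3 - 2*x*y**2 + x*y + 2*x - y**3 + 3*y**2 - 2*y - 1

On U_Z we set Z = 1. Each monomial c·X^i·Y^j·Z^k in F becomes c·x^i·y^j·1^k = c·x^i·y^j.
Substituting Z = 1: F(X, Y, 1) = -2*x**3 - 2*x*y**2 + x*y + 2*x - y**3 + 3*y**2 - 2*y - 1.
Note: deg(f) ≤ deg(F) = 3; strict inequality happens when F is divisible by Z (lost terms).


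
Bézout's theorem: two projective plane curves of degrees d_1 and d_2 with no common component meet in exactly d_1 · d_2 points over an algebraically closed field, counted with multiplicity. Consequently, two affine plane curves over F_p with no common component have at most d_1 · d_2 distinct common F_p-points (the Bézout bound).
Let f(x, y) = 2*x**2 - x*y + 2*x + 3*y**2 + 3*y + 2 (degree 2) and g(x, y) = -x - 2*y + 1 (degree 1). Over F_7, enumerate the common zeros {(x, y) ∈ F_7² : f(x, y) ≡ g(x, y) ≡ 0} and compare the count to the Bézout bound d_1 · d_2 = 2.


Common zeros: ∅; count = 0; Bézout bound = 2.

deg(f) = 2, deg(g) = 1, so Bézout bound = 2.
Scan x ∈ F_7. For each x, list the y ∈ F_7 with f(x, y) ≡ 0 and those with g(x, y) ≡ 0 (mod 7); the common zeros in that column are the intersection.
  x = 0: f ≡ 0 at y ∈ ∅; g ≡ 0 at y ∈ {4}; common: ∅.
  x = 1: f ≡ 0 at y ∈ {5, 6}; g ≡ 0 at y ∈ {0}; common: ∅.
  x = 2: f ≡ 0 at y ∈ {0, 2}; g ≡ 0 at y ∈ {3}; common: ∅.
  x = 3: f ≡ 0 at y ∈ ∅; g ≡ 0 at y ∈ {6}; common: ∅.
  x = 4: f ≡ 0 at y ∈ {0, 5}; g ≡ 0 at y ∈ {2}; common: ∅.
  x = 5: f ≡ 0 at y ∈ {1, 2}; g ≡ 0 at y ∈ {5}; common: ∅.
  x = 6: f ≡ 0 at y ∈ ∅; g ≡ 0 at y ∈ {1}; common: ∅.
Collecting: common zeros = ∅, so the count is 0.
Comparison with the Bézout bound: 0 ≤ 2 = deg(f)·deg(g), as expected for curves with no common component (the affine F_7-count falls short of the bound because intersections may lie at infinity, over extension fields, or carry multiplicity).


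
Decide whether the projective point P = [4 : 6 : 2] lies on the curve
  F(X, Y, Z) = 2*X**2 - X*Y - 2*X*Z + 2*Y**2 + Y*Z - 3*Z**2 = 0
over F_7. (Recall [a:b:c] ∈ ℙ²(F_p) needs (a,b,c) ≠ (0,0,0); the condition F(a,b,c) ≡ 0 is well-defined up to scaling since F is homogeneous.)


F(4,6,2) ≡ 1 (mod 7); P is NOT on the curve.

Evaluate F(4, 6, 2) term-by-term (mod 7).
  2*X**2 ↦ 2·16·1·1 = 32
  -X*Y ↦ -1·4·6·1 = -24
  -2*X*Z ↦ -2·4·1·2 = -16
  2*Y**2 ↦ 2·1·36·1 = 72
  Y*Z ↦ 1·1·6·2 = 12
  -3*Z**2 ↦ -3·1·1·4 = -12
Sum: F(4, 6, 2) = (32) + (-24) + (-16) + (72) + (12) + (-12) = 64.
Reducing mod 7: 64 ≡ 1 (mod 7).
Since F(a, b, c) ≡ 1 ≠ 0 (mod 7), P does NOT lie on the curve.


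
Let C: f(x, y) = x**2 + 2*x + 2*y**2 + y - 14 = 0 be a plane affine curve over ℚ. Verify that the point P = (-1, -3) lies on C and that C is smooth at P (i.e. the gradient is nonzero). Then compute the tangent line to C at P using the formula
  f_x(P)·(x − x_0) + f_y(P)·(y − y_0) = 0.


Tangent line at P: -11*y - 33 = 0.

Step 1: f(-1, -3) = 0, so P lies on C.
Step 2: partial derivatives
  f_x(x, y) = 2*x + 2, f_y(x, y) = 4*y + 1.
  f_x(P) = 0, f_y(P) = -11 (gradient nonzero, so P is smooth).
Step 3: tangent line at P: 0·(x − -1) + -11·(y − -3) = 0.
Expanding: -11*y - 33 = 0.


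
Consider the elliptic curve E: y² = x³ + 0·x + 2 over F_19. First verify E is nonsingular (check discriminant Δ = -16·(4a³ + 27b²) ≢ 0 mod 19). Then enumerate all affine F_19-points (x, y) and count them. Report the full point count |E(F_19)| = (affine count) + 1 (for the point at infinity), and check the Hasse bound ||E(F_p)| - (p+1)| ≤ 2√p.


Affine points = {(4, 3), (4, 16), (6, 3), (6, 16), (8, 1), (8, 18), (9, 3), (9, 16), (12, 1), (12, 18), (18, 1), (18, 18)}; affine count = 12; |E(F_19)| = 13.

Discriminant check: Δ ∝ 4a³ + 27b² = 4·0³ + 27·2² = 4·0 + 27·4 ≡ 13 (mod 19). Nonzero ⇒ E is nonsingular.
For each x ∈ F_19, compute rhs = x³ + 0·x + 2 mod 19, then count y ∈ F_19 with y² ≡ rhs.
  x = 0: rhs = 2, matching y values: none (0 points).
  x = 1: rhs = 3, matching y values: none (0 points).
  x = 2: rhs = 10, matching y values: none (0 points).
  x = 3: rhs = 10, matching y values: none (0 points).
  x = 4: rhs = 9, matching y values: 3, 16 (2 points).
  x = 5: rhs = 13, matching y values: none (0 points).
  x = 6: rhs = 9, matching y values: 3, 16 (2 points).
  x = 7: rhs = 3, matching y values: none (0 points).
  x = 8: rhs = 1, matching y values: 1, 18 (2 points).
  x = 9: rhs = 9, matching y values: 3, 16 (2 points).
  x = 10: rhs = 14, matching y values: none (0 points).
  x = 11: rhs = 3, matching y values: none (0 points).
  x = 12: rhs = 1, matching y values: 1, 18 (2 points).
  x = 13: rhs = 14, matching y values: none (0 points).
  x = 14: rhs = 10, matching y values: none (0 points).
  x = 15: rhs = 14, matching y values: none (0 points).
  x = 16: rhs = 13, matching y values: none (0 points).
  x = 17: rhs = 13, matching y values: none (0 points).
  x = 18: rhs = 1, matching y values: 1, 18 (2 points).
Total affine count: 12.
Full point count |E(F_19)| = 12 + 1 = 13.
Hasse bound: |13 − (19+1)| = |-7| = 7 ≤ 2√19 ≈ 8.7178 ✓.


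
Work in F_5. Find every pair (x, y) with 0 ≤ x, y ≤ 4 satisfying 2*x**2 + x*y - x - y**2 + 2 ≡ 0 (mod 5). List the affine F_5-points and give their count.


Affine F_5-points: {(2, 3), (2, 4), (4, 0), (4, 4)}; count = 4.

For each of the 25 pairs (x, y) ∈ F_5², evaluate f(x, y) mod 5. Record the zeros.
  x = 0: [0↦2, 1↦1, 2↦3, 3↦3, 4↦1]  zeros at y ∈ ∅
  x = 1: [0↦3, 1↦3, 2↦1, 3↦2, 4↦1]  zeros at y ∈ ∅
  x = 2: [0↦3, 1↦4, 2↦3, 3↦0, 4↦0]  zeros at y ∈ {3, 4}
  x = 3: [0↦2, 1↦4, 2↦4, 3↦2, 4↦3]  zeros at y ∈ ∅
  x = 4: [0↦0, 1↦3, 2↦4, 3↦3, 4↦0]  zeros at y ∈ {0, 4}
Collecting zeros: affine points = {(2, 3), (2, 4), (4, 0), (4, 4)}.
Total count |C(F_5)_aff| = 4.


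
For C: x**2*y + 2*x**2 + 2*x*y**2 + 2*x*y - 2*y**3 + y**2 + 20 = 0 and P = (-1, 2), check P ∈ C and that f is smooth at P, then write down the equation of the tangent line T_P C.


Tangent line at P: 4*x - 29*y + 62 = 0.

Step 1: f(-1, 2) = 0, so P lies on C.
Step 2: partial derivatives
  f_x(x, y) = 2*x*y + 4*x + 2*y**2 + 2*y, f_y(x, y) = x**2 + 4*x*y + 2*x - 6*y**2 + 2*y.
  f_x(P) = 4, f_y(P) = -29 (gradient nonzero, so P is smooth).
Step 3: tangent line at P: 4·(x − -1) + -29·(y − 2) = 0.
Expanding: 4*x - 29*y + 62 = 0.


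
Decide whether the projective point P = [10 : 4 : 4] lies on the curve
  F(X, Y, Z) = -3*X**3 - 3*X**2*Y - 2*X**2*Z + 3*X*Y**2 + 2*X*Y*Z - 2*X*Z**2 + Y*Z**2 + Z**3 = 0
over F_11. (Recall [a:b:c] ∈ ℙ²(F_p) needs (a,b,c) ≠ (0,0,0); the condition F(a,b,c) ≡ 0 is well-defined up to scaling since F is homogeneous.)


F(10,4,4) ≡ 8 (mod 11); P is NOT on the curve.

Evaluate F(10, 4, 4) term-by-term (mod 11).
  -3*X**3 ↦ -3·1000·1·1 = -3000
  -3*X**2*Y ↦ -3·100·4·1 = -1200
  -2*X**2*Z ↦ -2·100·1·4 = -800
  3*X*Y**2 ↦ 3·10·16·1 = 480
  2*X*Y*Z ↦ 2·10·4·4 = 320
  -2*X*Z**2 ↦ -2·10·1·16 = -320
  Y*Z**2 ↦ 1·1·4·16 = 64
  Z**3 ↦ 1·1·1·64 = 64
Sum: F(10, 4, 4) = (-3000) + (-1200) + (-800) + (480) + (320) + (-320) + (64) + (64) = -4392.
Reducing mod 11: -4392 ≡ 8 (mod 11).
Since F(a, b, c) ≡ 8 ≠ 0 (mod 11), P does NOT lie on the curve.


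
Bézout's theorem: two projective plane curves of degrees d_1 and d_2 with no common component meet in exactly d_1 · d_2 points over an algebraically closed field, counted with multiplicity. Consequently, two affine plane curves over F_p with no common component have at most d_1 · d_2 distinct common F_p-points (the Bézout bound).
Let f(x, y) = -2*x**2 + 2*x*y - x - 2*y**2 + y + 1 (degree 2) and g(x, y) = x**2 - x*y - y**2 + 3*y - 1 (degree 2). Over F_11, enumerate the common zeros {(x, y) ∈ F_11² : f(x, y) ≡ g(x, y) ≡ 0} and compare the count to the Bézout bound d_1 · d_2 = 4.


Common zeros: {(0, 5), (10, 0)}; count = 2; Bézout bound = 4.

deg(f) = 2, deg(g) = 2, so Bézout bound = 4.
Scan x ∈ F_11. For each x, list the y ∈ F_11 with f(x, y) ≡ 0 and those with g(x, y) ≡ 0 (mod 11); the common zeros in that column are the intersection.
  x = 0: f ≡ 0 at y ∈ {1, 5}; g ≡ 0 at y ∈ {5, 9}; common: {5}.
  x = 1: f ≡ 0 at y ∈ {3, 4}; g ≡ 0 at y ∈ {0, 2}; common: ∅.
  x = 2: f ≡ 0 at y ∈ ∅; g ≡ 0 at y ∈ ∅; common: ∅.
  x = 3: f ≡ 0 at y ∈ ∅; g ≡ 0 at y ∈ ∅; common: ∅.
  x = 4: f ≡ 0 at y ∈ ∅; g ≡ 0 at y ∈ ∅; common: ∅.
  x = 5: f ≡ 0 at y ∈ ∅; g ≡ 0 at y ∈ {4, 5}; common: ∅.
  x = 6: f ≡ 0 at y ∈ {0, 1}; g ≡ 0 at y ∈ ∅; common: ∅.
  x = 7: f ≡ 0 at y ∈ {3, 10}; g ≡ 0 at y ∈ ∅; common: ∅.
  x = 8: f ≡ 0 at y ∈ {4, 10}; g ≡ 0 at y ∈ ∅; common: ∅.
  x = 9: f ≡ 0 at y ∈ ∅; g ≡ 0 at y ∈ {7, 9}; common: ∅.
  x = 10: f ≡ 0 at y ∈ {0, 5}; g ≡ 0 at y ∈ {0, 4}; common: {0}.
Collecting: common zeros = {(0, 5), (10, 0)}, so the count is 2.
Comparison with the Bézout bound: 2 ≤ 4 = deg(f)·deg(g), as expected for curves with no common component (the affine F_11-count falls short of the bound because intersections may lie at infinity, over extension fields, or carry multiplicity).


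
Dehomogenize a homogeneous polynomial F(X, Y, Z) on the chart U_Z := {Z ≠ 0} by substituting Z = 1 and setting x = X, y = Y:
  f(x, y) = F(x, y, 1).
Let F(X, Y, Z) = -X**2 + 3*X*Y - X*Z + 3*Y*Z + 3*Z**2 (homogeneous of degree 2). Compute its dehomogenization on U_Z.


f(x, y) = -x**2 + 3*x*y - x + 3*y + 3

On U_Z we set Z = 1. Each monomial c·X^i·Y^j·Z^k in F becomes c·x^i·y^j·1^k = c·x^i·y^j.
Substituting Z = 1: F(X, Y, 1) = -x**2 + 3*x*y - x + 3*y + 3.
Note: deg(f) ≤ deg(F) = 2; strict inequality happens when F is divisible by Z (lost terms).


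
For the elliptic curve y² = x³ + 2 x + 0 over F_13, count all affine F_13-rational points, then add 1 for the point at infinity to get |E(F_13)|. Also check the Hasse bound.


Affine points = {(0, 0), (1, 4), (1, 9), (2, 5), (2, 8), (11, 1), (11, 12), (12, 6), (12, 7)}; affine count = 9; |E(F_13)| = 10.

Discriminant check: Δ ∝ 4a³ + 27b² = 4·2³ + 27·0² = 4·8 + 27·0 ≡ 6 (mod 13). Nonzero ⇒ E is nonsingular.
For each x ∈ F_13, compute rhs = x³ + 2·x + 0 mod 13, then count y ∈ F_13 with y² ≡ rhs.
  x = 0: rhs = 0, matching y values: 0 (1 points).
  x = 1: rhs = 3, matching y values: 4, 9 (2 points).
  x = 2: rhs = 12, matching y values: 5, 8 (2 points).
  x = 3: rhs = 7, matching y values: none (0 points).
  x = 4: rhs = 7, matching y values: none (0 points).
  x = 5: rhs = 5, matching y values: none (0 points).
  x = 6: rhs = 7, matching y values: none (0 points).
  x = 7: rhs = 6, matching y values: none (0 points).
  x = 8: rhs = 8, matching y values: none (0 points).
  x = 9: rhs = 6, matching y values: none (0 points).
  x = 10: rhs = 6, matching y values: none (0 points).
  x = 11: rhs = 1, matching y values: 1, 12 (2 points).
  x = 12: rhs = 10, matching y values: 6, 7 (2 points).
Total affine count: 9.
Full point count |E(F_13)| = 9 + 1 = 10.
Hasse bound: |10 − (13+1)| = |-4| = 4 ≤ 2√13 ≈ 7.2111 ✓.


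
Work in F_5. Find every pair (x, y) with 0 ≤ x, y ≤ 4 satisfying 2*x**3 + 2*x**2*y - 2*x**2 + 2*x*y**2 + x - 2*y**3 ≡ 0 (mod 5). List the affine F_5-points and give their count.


Affine F_5-points: {(0, 0), (2, 0), (2, 1), (4, 0), (4, 2)}; count = 5.

For each of the 25 pairs (x, y) ∈ F_5², evaluate f(x, y) mod 5. Record the zeros.
  x = 0: [0↦0, 1↦3, 2↦4, 3↦1, 4↦2]  zeros at y ∈ {0}
  x = 1: [0↦1, 1↦3, 2↦2, 3↦1, 4↦3]  zeros at y ∈ ∅
  x = 2: [0↦0, 1↦0, 2↦1, 3↦1, 4↦3]  zeros at y ∈ {0, 1}
  x = 3: [0↦4, 1↦1, 2↦3, 3↦3, 4↦4]  zeros at y ∈ ∅
  x = 4: [0↦0, 1↦3, 2↦0, 3↦4, 4↦3]  zeros at y ∈ {0, 2}
Collecting zeros: affine points = {(0, 0), (2, 0), (2, 1), (4, 0), (4, 2)}.
Total count |C(F_5)_aff| = 5.


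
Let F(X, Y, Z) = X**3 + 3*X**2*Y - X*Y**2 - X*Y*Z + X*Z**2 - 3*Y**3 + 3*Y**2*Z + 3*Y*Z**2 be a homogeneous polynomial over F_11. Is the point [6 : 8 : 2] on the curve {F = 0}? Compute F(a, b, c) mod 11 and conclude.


F(6,8,2) ≡ 8 (mod 11); P is NOT on the curve.

Evaluate F(6, 8, 2) term-by-term (mod 11).
  X**3 ↦ 1·216·1·1 = 216
  3*X**2*Y ↦ 3·36·8·1 = 864
  -X*Y**2 ↦ -1·6·64·1 = -384
  -X*Y*Z ↦ -1·6·8·2 = -96
  X*Z**2 ↦ 1·6·1·4 = 24
  -3*Y**3 ↦ -3·1·512·1 = -1536
  3*Y**2*Z ↦ 3·1·64·2 = 384
  3*Y*Z**2 ↦ 3·1·8·4 = 96
Sum: F(6, 8, 2) = (216) + (864) + (-384) + (-96) + (24) + (-1536) + (384) + (96) = -432.
Reducing mod 11: -432 ≡ 8 (mod 11).
Since F(a, b, c) ≡ 8 ≠ 0 (mod 11), P does NOT lie on the curve.


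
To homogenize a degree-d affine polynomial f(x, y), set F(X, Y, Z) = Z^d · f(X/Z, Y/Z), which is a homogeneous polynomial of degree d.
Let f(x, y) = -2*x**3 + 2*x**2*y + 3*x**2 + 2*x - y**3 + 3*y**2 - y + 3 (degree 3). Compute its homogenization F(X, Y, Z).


F(X, Y, Z) = -2*X**3 + 2*X**2*Y + 3*X**2*Z + 2*X*Z**2 - Y**3 + 3*Y**2*Z - Y*Z**2 + 3*Z**3

deg(f) = 3.
Substitute x = X/Z, y = Y/Z into f, then multiply by Z^3.
  monomial -2·x^3·y^0 ↦ -2·X^3·Y^0·Z^0.
  monomial 2·x^2·y^1 ↦ 2·X^2·Y^1·Z^0.
  monomial 3·x^2·y^0 ↦ 3·X^2·Y^0·Z^1.
  monomial 2·x^1·y^0 ↦ 2·X^1·Y^0·Z^2.
  monomial -1·x^0·y^3 ↦ -1·X^0·Y^3·Z^0.
  monomial 3·x^0·y^2 ↦ 3·X^0·Y^2·Z^1.
  monomial -1·x^0·y^1 ↦ -1·X^0·Y^1·Z^2.
  monomial 3·x^0·y^0 ↦ 3·X^0·Y^0·Z^3.
Collecting: F(X, Y, Z) = -2*X**3 + 2*X**2*Y + 3*X**2*Z + 2*X*Z**2 - Y**3 + 3*Y**2*Z - Y*Z**2 + 3*Z**3.


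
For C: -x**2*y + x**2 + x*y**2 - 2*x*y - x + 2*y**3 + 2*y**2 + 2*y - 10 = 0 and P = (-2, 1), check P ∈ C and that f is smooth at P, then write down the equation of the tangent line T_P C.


Tangent line at P: -2*x + 8*y - 12 = 0.

Step 1: f(-2, 1) = 0, so P lies on C.
Step 2: partial derivatives
  f_x(x, y) = -2*x*y + 2*x + y**2 - 2*y - 1, f_y(x, y) = -x**2 + 2*x*y - 2*x + 6*y**2 + 4*y + 2.
  f_x(P) = -2, f_y(P) = 8 (gradient nonzero, so P is smooth).
Step 3: tangent line at P: -2·(x − -2) + 8·(y − 1) = 0.
Expanding: -2*x + 8*y - 12 = 0.


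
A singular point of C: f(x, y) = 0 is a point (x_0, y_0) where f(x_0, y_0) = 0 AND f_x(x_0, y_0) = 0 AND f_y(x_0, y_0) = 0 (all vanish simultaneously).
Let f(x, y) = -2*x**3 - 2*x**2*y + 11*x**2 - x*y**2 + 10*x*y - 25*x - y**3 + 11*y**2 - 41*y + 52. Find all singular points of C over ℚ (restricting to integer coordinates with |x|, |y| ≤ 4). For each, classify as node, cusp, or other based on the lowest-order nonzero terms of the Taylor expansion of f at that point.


Singular points: {(1, 3)}; classification: node.

Compute partial derivatives:
  f_x = -6*x**2 - 4*x*y + 22*x - y**2 + 10*y - 25.
  f_y = -2*x**2 - 2*x*y + 10*x - 3*y**2 + 22*y - 41.
Scan x_0 ∈ {−4, ..., 4}. For each x_0, f_y(x_0, y) is a polynomial in y; find its integer roots y ∈ {−4, ..., 4}, then test f_x and f at those candidates.
  x = -4: f_y(-4, y) = -3*y**2 + 30*y - 113; no integer root y with |y| ≤ 4.
  x = -3: f_y(-3, y) = -3*y**2 + 28*y - 89; no integer root y with |y| ≤ 4.
  x = -2: f_y(-2, y) = -3*y**2 + 26*y - 69; no integer root y with |y| ≤ 4.
  x = -1: f_y(-1, y) = -3*y**2 + 24*y - 53; no integer root y with |y| ≤ 4.
  x = 0: f_y(0, y) = -3*y**2 + 22*y - 41; no integer root y with |y| ≤ 4.
  x = 1: f_y(1, y) = -3*y**2 + 20*y - 33; vanishes at y ∈ {3}. (1, 3): f_x = 0, f = 0 — SINGULAR.
  x = 2: f_y(2, y) = -3*y**2 + 18*y - 29; no integer root y with |y| ≤ 4.
  x = 3: f_y(3, y) = -3*y**2 + 16*y - 29; no integer root y with |y| ≤ 4.
  x = 4: f_y(4, y) = -3*y**2 + 14*y - 33; no integer root y with |y| ≤ 4.
Only singular point on the grid: (1, 3).
Classify: substitute x = 1 + u, y = 3 + v and expand: f = -2*u**3 - 2*u**2*v - u**2 - u*v**2 - v**3 + v**2.
No constant or linear terms (consistent with a singular point). Quadratic part: -u**2 + v**2. Cubic part: -2*u**3 - 2*u**2*v - u*v**2 - v**3.
The quadratic part v**2 - u**2 = (v − u)(v + u) splits into two distinct linear factors, so there are two distinct tangent lines y − 3 = ±(x − 1) — this is a node (ordinary double point).
Classification: node.


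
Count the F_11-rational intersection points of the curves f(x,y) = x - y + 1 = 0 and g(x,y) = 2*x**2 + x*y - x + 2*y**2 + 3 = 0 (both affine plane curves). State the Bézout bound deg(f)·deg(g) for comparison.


Common zeros: {(2, 3), (6, 7)}; count = 2; Bézout bound = 2.

deg(f) = 1, deg(g) = 2, so Bézout bound = 2.
Scan x ∈ F_11. For each x, list the y ∈ F_11 with f(x, y) ≡ 0 and those with g(x, y) ≡ 0 (mod 11); the common zeros in that column are the intersection.
  x = 0: f ≡ 0 at y ∈ {1}; g ≡ 0 at y ∈ {2, 9}; common: ∅.
  x = 1: f ≡ 0 at y ∈ {2}; g ≡ 0 at y ∈ ∅; common: ∅.
  x = 2: f ≡ 0 at y ∈ {3}; g ≡ 0 at y ∈ {3, 7}; common: {3}.
  x = 3: f ≡ 0 at y ∈ {4}; g ≡ 0 at y ∈ ∅; common: ∅.
  x = 4: f ≡ 0 at y ∈ {5}; g ≡ 0 at y ∈ ∅; common: ∅.
  x = 5: f ≡ 0 at y ∈ {6}; g ≡ 0 at y ∈ {1, 2}; common: ∅.
  x = 6: f ≡ 0 at y ∈ {7}; g ≡ 0 at y ∈ {1, 7}; common: {7}.
  x = 7: f ≡ 0 at y ∈ {8}; g ≡ 0 at y ∈ {4, 9}; common: ∅.
  x = 8: f ≡ 0 at y ∈ {9}; g ≡ 0 at y ∈ {3, 4}; common: ∅.
  x = 9: f ≡ 0 at y ∈ {10}; g ≡ 0 at y ∈ ∅; common: ∅.
  x = 10: f ≡ 0 at y ∈ {0}; g ≡ 0 at y ∈ ∅; common: ∅.
Collecting: common zeros = {(2, 3), (6, 7)}, so the count is 2.
Comparison with the Bézout bound: 2 ≤ 2 = deg(f)·deg(g), as expected for curves with no common component (the bound is attained).


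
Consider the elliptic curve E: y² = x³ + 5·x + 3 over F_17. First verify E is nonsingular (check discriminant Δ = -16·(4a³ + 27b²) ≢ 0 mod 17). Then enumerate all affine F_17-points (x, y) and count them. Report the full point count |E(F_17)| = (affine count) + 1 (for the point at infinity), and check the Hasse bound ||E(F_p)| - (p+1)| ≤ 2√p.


Affine points = {(1, 3), (1, 14), (2, 2), (2, 15), (4, 6), (4, 11), (5, 0), (10, 4), (10, 13), (13, 2), (13, 15), (15, 6), (15, 11)}; affine count = 13; |E(F_17)| = 14.

Discriminant check: Δ ∝ 4a³ + 27b² = 4·5³ + 27·3² = 4·125 + 27·9 ≡ 12 (mod 17). Nonzero ⇒ E is nonsingular.
For each x ∈ F_17, compute rhs = x³ + 5·x + 3 mod 17, then count y ∈ F_17 with y² ≡ rhs.
  x = 0: rhs = 3, matching y values: none (0 points).
  x = 1: rhs = 9, matching y values: 3, 14 (2 points).
  x = 2: rhs = 4, matching y values: 2, 15 (2 points).
  x = 3: rhs = 11, matching y values: none (0 points).
  x = 4: rhs = 2, matching y values: 6, 11 (2 points).
  x = 5: rhs = 0, matching y values: 0 (1 points).
  x = 6: rhs = 11, matching y values: none (0 points).
  x = 7: rhs = 7, matching y values: none (0 points).
  x = 8: rhs = 11, matching y values: none (0 points).
  x = 9: rhs = 12, matching y values: none (0 points).
  x = 10: rhs = 16, matching y values: 4, 13 (2 points).
  x = 11: rhs = 12, matching y values: none (0 points).
  x = 12: rhs = 6, matching y values: none (0 points).
  x = 13: rhs = 4, matching y values: 2, 15 (2 points).
  x = 14: rhs = 12, matching y values: none (0 points).
  x = 15: rhs = 2, matching y values: 6, 11 (2 points).
  x = 16: rhs = 14, matching y values: none (0 points).
Total affine count: 13.
Full point count |E(F_17)| = 13 + 1 = 14.
Hasse bound: |14 − (17+1)| = |-4| = 4 ≤ 2√17 ≈ 8.2462 ✓.


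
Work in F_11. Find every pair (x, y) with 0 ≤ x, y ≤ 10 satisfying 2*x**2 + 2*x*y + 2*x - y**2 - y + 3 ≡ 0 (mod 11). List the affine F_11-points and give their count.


Affine F_11-points: {(2, 4), (2, 10), (3, 2), (3, 3), (4, 3), (4, 4), (5, 2), (5, 7), (9, 7), (9, 10)}; count = 10.

For each of the 121 pairs (x, y) ∈ F_11², evaluate f(x, y) mod 11. Record the zeros.
  x = 0: [0↦3, 1↦1, 2↦8, 3↦2, 4↦5, 5↦6, 6↦5, 7↦2, 8↦8, 9↦1, 10↦3]  zeros at y ∈ ∅
  x = 1: [0↦7, 1↦7, 2↦5, 3↦1, 4↦6, 5↦9, 6↦10, 7↦9, 8↦6, 9↦1, 10↦5]  zeros at y ∈ ∅
  x = 2: [0↦4, 1↦6, 2↦6, 3↦4, 4↦0, 5↦5, 6↦8, 7↦9, 8↦8, 9↦5, 10↦0]  zeros at y ∈ {4, 10}
  x = 3: [0↦5, 1↦9, 2↦0, 3↦0, 4↦9, 5↦5, 6↦10, 7↦2, 8↦3, 9↦2, 10↦10]  zeros at y ∈ {2, 3}
  x = 4: [0↦10, 1↦5, 2↦9, 3↦0, 4↦0, 5↦9, 6↦5, 7↦10, 8↦2, 9↦3, 10↦2]  zeros at y ∈ {3, 4}
  x = 5: [0↦8, 1↦5, 2↦0, 3↦4, 4↦6, 5↦6, 6↦4, 7↦0, 8↦5, 9↦8, 10↦9]  zeros at y ∈ {2, 7}
  x = 6: [0↦10, 1↦9, 2↦6, 3↦1, 4↦5, 5↦7, 6↦7, 7↦5, 8↦1, 9↦6, 10↦9]  zeros at y ∈ ∅
  x = 7: [0↦5, 1↦6, 2↦5, 3↦2, 4↦8, 5↦1, 6↦3, 7↦3, 8↦1, 9↦8, 10↦2]  zeros at y ∈ ∅
  x = 8: [0↦4, 1↦7, 2↦8, 3↦7, 4↦4, 5↦10, 6↦3, 7↦5, 8↦5, 9↦3, 10↦10]  zeros at y ∈ ∅
  x = 9: [0↦7, 1↦1, 2↦4, 3↦5, 4↦4, 5↦1, 6↦7, 7↦0, 8↦2, 9↦2, 10↦0]  zeros at y ∈ {7, 10}
  x = 10: [0↦3, 1↦10, 2↦4, 3↦7, 4↦8, 5↦7, 6↦4, 7↦10, 8↦3, 9↦5, 10↦5]  zeros at y ∈ ∅
Collecting zeros: affine points = {(2, 4), (2, 10), (3, 2), (3, 3), (4, 3), (4, 4), (5, 2), (5, 7), (9, 7), (9, 10)}.
Total count |C(F_11)_aff| = 10.
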